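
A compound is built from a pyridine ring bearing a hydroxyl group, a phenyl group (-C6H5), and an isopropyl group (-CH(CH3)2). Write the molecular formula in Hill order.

C14H15NO

Atom tally by fragment:
  pyridine ring core → C:5 H:5 N:1
  (− 3 ring H displaced by substituents)
  + OH → O:1 H:1
  + C6H5 → C:6 H:5
  + CH(CH3)2 → C:3 H:7
Element totals:
  C: 14
  H: 15
  N: 1
  O: 1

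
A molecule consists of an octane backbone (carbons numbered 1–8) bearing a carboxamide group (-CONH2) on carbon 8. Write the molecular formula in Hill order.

Atom tally by fragment:
  CH3 → C:1 H:3
  CH2 → C:1 H:2
  CH2 → C:1 H:2
  CH2 → C:1 H:2
  CH2 → C:1 H:2
  CH2 → C:1 H:2
  CH2 → C:1 H:2
  CH2CONH2 → C:2 H:4 O:1 N:1
Element totals:
  C: 9
  H: 19
  N: 1
  O: 1

C9H19NO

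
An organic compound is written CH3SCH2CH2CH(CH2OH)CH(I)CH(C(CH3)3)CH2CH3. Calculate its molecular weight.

358.32 g/mol

Element totals:
  C: 13
  H: 27
  I: 1
  O: 1
  S: 1
Molecular formula: C13H27IOS.
  M = 13(12.011) + 27(1.008) + 126.904 + 15.999 + 32.06
    = 156.143 + 27.216 + 126.904 + 15.999 + 32.060 = 358.322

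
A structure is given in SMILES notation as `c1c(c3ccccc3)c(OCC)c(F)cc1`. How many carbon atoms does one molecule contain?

14

Atom tally by fragment:
  benzene ring core → C:6 H:6
  (− 3 ring H displaced by substituents)
  + C6H5 → C:6 H:5
  + OC2H5 → C:2 H:5 O:1
  + F → F:1
Element totals:
  C: 14
  H: 13
  F: 1
  O: 1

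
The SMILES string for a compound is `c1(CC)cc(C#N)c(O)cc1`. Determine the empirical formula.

Atom tally by fragment:
  benzene ring core → C:6 H:6
  (− 3 ring H displaced by substituents)
  + C2H5 → C:2 H:5
  + CN → C:1 N:1
  + OH → O:1 H:1
Element totals:
  C: 9
  H: 9
  N: 1
  O: 1
Molecular formula: C9H9NO.
gcd of subscripts (9, 9, 1, 1) = 1, so the empirical formula equals the molecular formula.

C9H9NO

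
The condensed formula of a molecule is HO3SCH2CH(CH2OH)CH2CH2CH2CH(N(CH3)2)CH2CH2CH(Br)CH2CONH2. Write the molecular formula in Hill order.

Element totals:
  C: 14
  H: 29
  Br: 1
  N: 2
  O: 5
  S: 1

C14H29BrN2O5S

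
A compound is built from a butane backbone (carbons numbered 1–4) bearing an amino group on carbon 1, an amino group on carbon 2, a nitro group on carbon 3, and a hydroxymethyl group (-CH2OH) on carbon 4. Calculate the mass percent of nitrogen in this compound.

25.75%

Atom tally by fragment:
  H2NCH2 → C:1 H:4 N:1
  CH(NH2) → C:1 H:3 N:1
  CH(NO2) → C:1 H:1 N:1 O:2
  CH2CH2OH → C:2 H:5 O:1
Element totals:
  C: 5
  H: 13
  N: 3
  O: 3
Molecular formula: C5H13N3O3.
Molar mass = 163.177 g/mol.
Mass from N: 3 × 14.007 = 42.021 g/mol.
%N = 42.021 / 163.177 × 100 = 25.75%.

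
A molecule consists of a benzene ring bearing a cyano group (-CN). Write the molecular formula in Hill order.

C7H5N

Atom tally by fragment:
  benzene ring core → C:6 H:6
  (− 1 ring H displaced by substituents)
  + CN → C:1 N:1
Element totals:
  C: 7
  H: 5
  N: 1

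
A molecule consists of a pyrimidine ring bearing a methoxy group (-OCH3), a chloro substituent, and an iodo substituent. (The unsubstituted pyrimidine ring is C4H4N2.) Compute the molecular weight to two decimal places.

Atom tally by fragment:
  pyrimidine ring core → C:4 H:4 N:2
  (− 3 ring H displaced by substituents)
  + OCH3 → C:1 H:3 O:1
  + Cl → Cl:1
  + I → I:1
Element totals:
  C: 5
  H: 4
  Cl: 1
  I: 1
  N: 2
  O: 1
Molecular formula: C5H4ClIN2O.
  M = 5(12.011) + 4(1.008) + 35.45 + 126.904 + 2(14.007) + 15.999
    = 60.055 + 4.032 + 35.450 + 126.904 + 28.014 + 15.999 = 270.454

270.45 g/mol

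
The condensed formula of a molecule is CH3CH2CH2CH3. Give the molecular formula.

Element totals:
  C: 4
  H: 10

C4H10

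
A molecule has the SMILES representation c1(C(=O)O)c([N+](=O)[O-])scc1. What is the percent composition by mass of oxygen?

Atom tally by fragment:
  thiophene ring core → C:4 H:4 S:1
  (− 2 ring H displaced by substituents)
  + COOH → C:1 H:1 O:2
  + NO2 → N:1 O:2
Element totals:
  C: 5
  H: 3
  N: 1
  O: 4
  S: 1
Molecular formula: C5H3NO4S.
Molar mass = 173.142 g/mol.
Mass from O: 4 × 15.999 = 63.996 g/mol.
%O = 63.996 / 173.142 × 100 = 36.96%.

36.96%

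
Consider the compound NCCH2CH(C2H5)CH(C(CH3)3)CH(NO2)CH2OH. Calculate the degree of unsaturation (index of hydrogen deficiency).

3

Element totals:
  C: 12
  H: 22
  N: 2
  O: 3
Molecular formula: C12H22N2O3.
DoU = (2C + 2 + N − H − X) / 2 = (2·12 + 2 + 2 − 22 − 0) / 2 = 3.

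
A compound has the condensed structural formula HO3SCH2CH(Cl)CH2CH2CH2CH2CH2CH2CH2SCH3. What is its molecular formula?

C10H21ClO3S2

Atom tally by fragment:
  HO3SCH2 → C:1 H:3 S:1 O:3
  CH(Cl) → C:1 H:1 Cl:1
  CH2 → C:1 H:2
  CH2 → C:1 H:2
  CH2 → C:1 H:2
  CH2 → C:1 H:2
  CH2 → C:1 H:2
  CH2 → C:1 H:2
  CH2SCH3 → C:2 H:5 S:1
Element totals:
  C: 10
  H: 21
  Cl: 1
  O: 3
  S: 2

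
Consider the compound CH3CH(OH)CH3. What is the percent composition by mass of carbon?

59.96%

Element totals:
  C: 3
  H: 8
  O: 1
Molecular formula: C3H8O.
Molar mass = 60.096 g/mol.
Mass from C: 3 × 12.011 = 36.033 g/mol.
%C = 36.033 / 60.096 × 100 = 59.96%.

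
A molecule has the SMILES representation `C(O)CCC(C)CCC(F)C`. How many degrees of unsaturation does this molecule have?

0

Atom tally by fragment:
  HOCH2 → C:1 H:3 O:1
  CH2 → C:1 H:2
  CH2 → C:1 H:2
  CH(CH3) → C:2 H:4
  CH2 → C:1 H:2
  CH2 → C:1 H:2
  CH(F) → C:1 H:1 F:1
  CH3 → C:1 H:3
Element totals:
  C: 9
  H: 19
  F: 1
  O: 1
Molecular formula: C9H19FO.
DoU = (2C + 2 + N − H − X) / 2 = (2·9 + 2 + 0 − 19 − 1) / 2 = 0.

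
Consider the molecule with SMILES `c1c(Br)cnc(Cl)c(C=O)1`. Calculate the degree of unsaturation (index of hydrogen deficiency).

5

Atom tally by fragment:
  pyridine ring core → C:5 H:5 N:1
  (− 3 ring H displaced by substituents)
  + Br → Br:1
  + Cl → Cl:1
  + CHO → C:1 H:1 O:1
Element totals:
  C: 6
  H: 3
  Br: 1
  Cl: 1
  N: 1
  O: 1
Molecular formula: C6H3BrClNO.
DoU = (2C + 2 + N − H − X) / 2 = (2·6 + 2 + 1 − 3 − 2) / 2 = 5.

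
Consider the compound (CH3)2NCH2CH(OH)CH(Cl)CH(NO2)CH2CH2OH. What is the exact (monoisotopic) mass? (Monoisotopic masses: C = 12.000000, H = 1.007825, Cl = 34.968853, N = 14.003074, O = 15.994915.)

240.0877

Atom tally by fragment:
  (CH3)2NCH2 → C:3 H:8 N:1
  CH(OH) → C:1 H:2 O:1
  CH(Cl) → C:1 H:1 Cl:1
  CH(NO2) → C:1 H:1 N:1 O:2
  CH2CH2OH → C:2 H:5 O:1
Element totals:
  C: 8
  H: 17
  Cl: 1
  N: 2
  O: 4
Molecular formula: C8H17ClN2O4.
  M = 8(12.0) + 17(1.007825) + 34.968853 + 2(14.003074) + 4(15.994915)
    = 96.000000 + 17.133025 + 34.968853 + 28.006148 + 63.979660 = 240.087686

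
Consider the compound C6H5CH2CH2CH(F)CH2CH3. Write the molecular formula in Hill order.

C11H15F

Element totals:
  C: 11
  H: 15
  F: 1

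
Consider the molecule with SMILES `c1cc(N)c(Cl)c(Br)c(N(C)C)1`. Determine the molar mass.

Atom tally by fragment:
  benzene ring core → C:6 H:6
  (− 4 ring H displaced by substituents)
  + NH2 → N:1 H:2
  + Cl → Cl:1
  + Br → Br:1
  + N(CH3)2 → N:1 C:2 H:6
Element totals:
  C: 8
  H: 10
  Br: 1
  Cl: 1
  N: 2
Molecular formula: C8H10BrClN2.
  M = 8(12.011) + 10(1.008) + 79.904 + 35.45 + 2(14.007)
    = 96.088 + 10.080 + 79.904 + 35.450 + 28.014 = 249.536

249.54 g/mol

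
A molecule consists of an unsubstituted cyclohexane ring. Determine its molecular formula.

Atom tally by fragment:
  cyclohexane ring core → C:6 H:12
Element totals:
  C: 6
  H: 12

C6H12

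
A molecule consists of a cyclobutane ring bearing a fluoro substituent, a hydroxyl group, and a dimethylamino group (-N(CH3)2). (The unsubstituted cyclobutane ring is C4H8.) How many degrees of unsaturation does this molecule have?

1

Atom tally by fragment:
  cyclobutane ring core → C:4 H:8
  (− 3 ring H displaced by substituents)
  + F → F:1
  + OH → O:1 H:1
  + N(CH3)2 → N:1 C:2 H:6
Element totals:
  C: 6
  H: 12
  F: 1
  N: 1
  O: 1
Molecular formula: C6H12FNO.
DoU = (2C + 2 + N − H − X) / 2 = (2·6 + 2 + 1 − 12 − 1) / 2 = 1.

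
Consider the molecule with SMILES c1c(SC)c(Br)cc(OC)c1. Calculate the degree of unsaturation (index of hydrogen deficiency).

Atom tally by fragment:
  benzene ring core → C:6 H:6
  (− 3 ring H displaced by substituents)
  + SCH3 → C:1 H:3 S:1
  + Br → Br:1
  + OCH3 → C:1 H:3 O:1
Element totals:
  C: 8
  H: 9
  Br: 1
  O: 1
  S: 1
Molecular formula: C8H9BrOS.
DoU = (2C + 2 + N − H − X) / 2 = (2·8 + 2 + 0 − 9 − 1) / 2 = 4.

4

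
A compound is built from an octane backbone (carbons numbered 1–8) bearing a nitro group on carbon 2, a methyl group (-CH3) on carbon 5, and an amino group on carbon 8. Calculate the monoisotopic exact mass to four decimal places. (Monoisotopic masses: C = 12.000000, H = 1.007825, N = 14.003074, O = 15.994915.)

188.1525

Atom tally by fragment:
  CH3 → C:1 H:3
  CH(NO2) → C:1 H:1 N:1 O:2
  CH2 → C:1 H:2
  CH2 → C:1 H:2
  CH(CH3) → C:2 H:4
  CH2 → C:1 H:2
  CH2 → C:1 H:2
  CH2NH2 → C:1 H:4 N:1
Element totals:
  C: 9
  H: 20
  N: 2
  O: 2
Molecular formula: C9H20N2O2.
  M = 9(12.0) + 20(1.007825) + 2(14.003074) + 2(15.994915)
    = 108.000000 + 20.156500 + 28.006148 + 31.989830 = 188.152478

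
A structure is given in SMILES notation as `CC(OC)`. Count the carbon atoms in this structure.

3

Atom tally by fragment:
  CH3 → C:1 H:3
  CH2OCH3 → C:2 H:5 O:1
Element totals:
  C: 3
  H: 8
  O: 1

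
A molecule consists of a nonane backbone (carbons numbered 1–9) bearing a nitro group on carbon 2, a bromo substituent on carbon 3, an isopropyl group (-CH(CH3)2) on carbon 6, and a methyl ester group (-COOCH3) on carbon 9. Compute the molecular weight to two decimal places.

Atom tally by fragment:
  CH3 → C:1 H:3
  CH(NO2) → C:1 H:1 N:1 O:2
  CH(Br) → C:1 H:1 Br:1
  CH2 → C:1 H:2
  CH2 → C:1 H:2
  CH(CH(CH3)2) → C:4 H:8
  CH2 → C:1 H:2
  CH2 → C:1 H:2
  CH2COOCH3 → C:3 H:5 O:2
Element totals:
  C: 14
  H: 26
  Br: 1
  N: 1
  O: 4
Molecular formula: C14H26BrNO4.
  M = 14(12.011) + 26(1.008) + 79.904 + 14.007 + 4(15.999)
    = 168.154 + 26.208 + 79.904 + 14.007 + 63.996 = 352.269

352.27 g/mol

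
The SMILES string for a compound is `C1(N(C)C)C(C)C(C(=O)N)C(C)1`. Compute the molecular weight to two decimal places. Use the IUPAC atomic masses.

170.26 g/mol

Atom tally by fragment:
  cyclobutane ring core → C:4 H:8
  (− 4 ring H displaced by substituents)
  + N(CH3)2 → N:1 C:2 H:6
  + CH3 → C:1 H:3
  + CONH2 → C:1 H:2 O:1 N:1
  + CH3 → C:1 H:3
Element totals:
  C: 9
  H: 18
  N: 2
  O: 1
Molecular formula: C9H18N2O.
  M = 9(12.011) + 18(1.008) + 2(14.007) + 15.999
    = 108.099 + 18.144 + 28.014 + 15.999 = 170.256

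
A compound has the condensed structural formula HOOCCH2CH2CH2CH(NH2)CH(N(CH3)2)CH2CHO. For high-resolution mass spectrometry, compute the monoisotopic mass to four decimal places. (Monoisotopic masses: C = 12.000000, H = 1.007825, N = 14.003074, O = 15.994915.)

216.1474

Atom tally by fragment:
  HOOCCH2 → C:2 H:3 O:2
  CH2 → C:1 H:2
  CH2 → C:1 H:2
  CH(NH2) → C:1 H:3 N:1
  CH(N(CH3)2) → C:3 H:7 N:1
  CH2CHO → C:2 H:3 O:1
Element totals:
  C: 10
  H: 20
  N: 2
  O: 3
Molecular formula: C10H20N2O3.
  M = 10(12.0) + 20(1.007825) + 2(14.003074) + 3(15.994915)
    = 120.000000 + 20.156500 + 28.006148 + 47.984745 = 216.147393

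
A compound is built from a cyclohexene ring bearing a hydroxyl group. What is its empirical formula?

Atom tally by fragment:
  cyclohexene ring core → C:6 H:10
  (− 1 ring H displaced by substituents)
  + OH → O:1 H:1
Element totals:
  C: 6
  H: 10
  O: 1
Molecular formula: C6H10O.
gcd of subscripts (6, 10, 1) = 1, so the empirical formula equals the molecular formula.

C6H10O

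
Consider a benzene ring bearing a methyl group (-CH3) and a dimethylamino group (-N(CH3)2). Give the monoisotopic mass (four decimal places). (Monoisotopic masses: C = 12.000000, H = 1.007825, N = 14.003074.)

Atom tally by fragment:
  benzene ring core → C:6 H:6
  (− 2 ring H displaced by substituents)
  + CH3 → C:1 H:3
  + N(CH3)2 → N:1 C:2 H:6
Element totals:
  C: 9
  H: 13
  N: 1
Molecular formula: C9H13N.
  M = 9(12.0) + 13(1.007825) + 14.003074
    = 108.000000 + 13.101725 + 14.003074 = 135.104799

135.1048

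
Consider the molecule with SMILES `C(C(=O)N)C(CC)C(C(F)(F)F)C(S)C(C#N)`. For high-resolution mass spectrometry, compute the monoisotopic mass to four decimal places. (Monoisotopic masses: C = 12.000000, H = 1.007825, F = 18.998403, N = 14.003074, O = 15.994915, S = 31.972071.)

Atom tally by fragment:
  H2NOCCH2 → C:2 H:4 O:1 N:1
  CH(C2H5) → C:3 H:6
  CH(CF3) → C:2 H:1 F:3
  CH(SH) → C:1 H:2 S:1
  CH2CN → C:2 H:2 N:1
Element totals:
  C: 10
  H: 15
  F: 3
  N: 2
  O: 1
  S: 1
Molecular formula: C10H15F3N2OS.
  M = 10(12.0) + 15(1.007825) + 3(18.998403) + 2(14.003074) + 15.994915 + 31.972071
    = 120.000000 + 15.117375 + 56.995209 + 28.006148 + 15.994915 + 31.972071 = 268.085718

268.0857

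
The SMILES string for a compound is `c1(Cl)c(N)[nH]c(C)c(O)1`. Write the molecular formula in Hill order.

Atom tally by fragment:
  pyrrole ring core → C:4 H:5 N:1
  (− 4 ring H displaced by substituents)
  + Cl → Cl:1
  + NH2 → N:1 H:2
  + CH3 → C:1 H:3
  + OH → O:1 H:1
Element totals:
  C: 5
  H: 7
  Cl: 1
  N: 2
  O: 1

C5H7ClN2O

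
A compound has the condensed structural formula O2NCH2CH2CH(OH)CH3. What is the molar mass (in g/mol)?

Atom tally by fragment:
  O2NCH2 → C:1 H:2 N:1 O:2
  CH2 → C:1 H:2
  CH(OH) → C:1 H:2 O:1
  CH3 → C:1 H:3
Element totals:
  C: 4
  H: 9
  N: 1
  O: 3
Molecular formula: C4H9NO3.
  M = 4(12.011) + 9(1.008) + 14.007 + 3(15.999)
    = 48.044 + 9.072 + 14.007 + 47.997 = 119.120

119.12 g/mol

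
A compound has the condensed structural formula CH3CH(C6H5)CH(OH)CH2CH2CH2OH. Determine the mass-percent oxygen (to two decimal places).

Element totals:
  C: 12
  H: 18
  O: 2
Molecular formula: C12H18O2.
Molar mass = 194.274 g/mol.
Mass from O: 2 × 15.999 = 31.998 g/mol.
%O = 31.998 / 194.274 × 100 = 16.47%.

16.47%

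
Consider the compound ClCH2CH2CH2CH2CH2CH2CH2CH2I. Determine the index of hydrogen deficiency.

Element totals:
  C: 8
  H: 16
  Cl: 1
  I: 1
Molecular formula: C8H16ClI.
DoU = (2C + 2 + N − H − X) / 2 = (2·8 + 2 + 0 − 16 − 2) / 2 = 0.

0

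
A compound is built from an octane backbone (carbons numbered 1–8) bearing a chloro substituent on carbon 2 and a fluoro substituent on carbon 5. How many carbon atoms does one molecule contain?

8

Atom tally by fragment:
  CH3 → C:1 H:3
  CH(Cl) → C:1 H:1 Cl:1
  CH2 → C:1 H:2
  CH2 → C:1 H:2
  CH(F) → C:1 H:1 F:1
  CH2 → C:1 H:2
  CH2 → C:1 H:2
  CH3 → C:1 H:3
Element totals:
  C: 8
  H: 16
  Cl: 1
  F: 1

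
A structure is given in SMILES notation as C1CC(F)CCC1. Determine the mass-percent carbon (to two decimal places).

70.55%

Atom tally by fragment:
  cyclohexane ring core → C:6 H:12
  (− 1 ring H displaced by substituents)
  + F → F:1
Element totals:
  C: 6
  H: 11
  F: 1
Molecular formula: C6H11F.
Molar mass = 102.152 g/mol.
Mass from C: 6 × 12.011 = 72.066 g/mol.
%C = 72.066 / 102.152 × 100 = 70.55%.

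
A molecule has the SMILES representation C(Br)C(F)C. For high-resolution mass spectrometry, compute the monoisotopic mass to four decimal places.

Atom tally by fragment:
  BrCH2 → C:1 H:2 Br:1
  CH(F) → C:1 H:1 F:1
  CH3 → C:1 H:3
Element totals:
  C: 3
  H: 6
  Br: 1
  F: 1
Molecular formula: C3H6BrF.
  M = 3(12.0) + 6(1.007825) + 78.918338 + 18.998403
    = 36.000000 + 6.046950 + 78.918338 + 18.998403 = 139.963691

139.9637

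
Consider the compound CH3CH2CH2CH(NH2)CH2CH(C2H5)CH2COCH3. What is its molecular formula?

C11H23NO

Element totals:
  C: 11
  H: 23
  N: 1
  O: 1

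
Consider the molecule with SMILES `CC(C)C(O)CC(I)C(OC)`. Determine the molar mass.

272.13 g/mol

Atom tally by fragment:
  CH3 → C:1 H:3
  CH(CH3) → C:2 H:4
  CH(OH) → C:1 H:2 O:1
  CH2 → C:1 H:2
  CH(I) → C:1 H:1 I:1
  CH2OCH3 → C:2 H:5 O:1
Element totals:
  C: 8
  H: 17
  I: 1
  O: 2
Molecular formula: C8H17IO2.
  M = 8(12.011) + 17(1.008) + 126.904 + 2(15.999)
    = 96.088 + 17.136 + 126.904 + 31.998 = 272.126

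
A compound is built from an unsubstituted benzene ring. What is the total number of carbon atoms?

6

Atom tally by fragment:
  benzene ring core → C:6 H:6
Element totals:
  C: 6
  H: 6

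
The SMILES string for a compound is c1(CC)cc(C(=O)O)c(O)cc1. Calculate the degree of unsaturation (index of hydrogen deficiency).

Atom tally by fragment:
  benzene ring core → C:6 H:6
  (− 3 ring H displaced by substituents)
  + C2H5 → C:2 H:5
  + COOH → C:1 H:1 O:2
  + OH → O:1 H:1
Element totals:
  C: 9
  H: 10
  O: 3
Molecular formula: C9H10O3.
DoU = (2C + 2 + N − H − X) / 2 = (2·9 + 2 + 0 − 10 − 0) / 2 = 5.

5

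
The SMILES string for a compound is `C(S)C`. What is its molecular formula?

C2H6S

Atom tally by fragment:
  HSCH2 → C:1 H:3 S:1
  CH3 → C:1 H:3
Element totals:
  C: 2
  H: 6
  S: 1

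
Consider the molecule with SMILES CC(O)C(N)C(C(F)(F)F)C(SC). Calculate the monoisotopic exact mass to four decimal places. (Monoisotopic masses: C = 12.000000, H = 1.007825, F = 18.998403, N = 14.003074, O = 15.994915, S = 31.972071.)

217.0748

Atom tally by fragment:
  CH3 → C:1 H:3
  CH(OH) → C:1 H:2 O:1
  CH(NH2) → C:1 H:3 N:1
  CH(CF3) → C:2 H:1 F:3
  CH2SCH3 → C:2 H:5 S:1
Element totals:
  C: 7
  H: 14
  F: 3
  N: 1
  O: 1
  S: 1
Molecular formula: C7H14F3NOS.
  M = 7(12.0) + 14(1.007825) + 3(18.998403) + 14.003074 + 15.994915 + 31.972071
    = 84.000000 + 14.109550 + 56.995209 + 14.003074 + 15.994915 + 31.972071 = 217.074819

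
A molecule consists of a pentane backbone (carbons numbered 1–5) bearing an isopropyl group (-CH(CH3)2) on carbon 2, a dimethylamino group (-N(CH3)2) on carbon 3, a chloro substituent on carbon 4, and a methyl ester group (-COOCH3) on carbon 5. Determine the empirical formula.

C12H24ClNO2

Atom tally by fragment:
  CH3 → C:1 H:3
  CH(CH(CH3)2) → C:4 H:8
  CH(N(CH3)2) → C:3 H:7 N:1
  CH(Cl) → C:1 H:1 Cl:1
  CH2COOCH3 → C:3 H:5 O:2
Element totals:
  C: 12
  H: 24
  Cl: 1
  N: 1
  O: 2
Molecular formula: C12H24ClNO2.
gcd of subscripts (12, 1, 24, 1, 2) = 1, so the empirical formula equals the molecular formula.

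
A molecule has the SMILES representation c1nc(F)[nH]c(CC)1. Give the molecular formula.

Atom tally by fragment:
  imidazole ring core → C:3 H:4 N:2
  (− 2 ring H displaced by substituents)
  + F → F:1
  + C2H5 → C:2 H:5
Element totals:
  C: 5
  H: 7
  F: 1
  N: 2

C5H7FN2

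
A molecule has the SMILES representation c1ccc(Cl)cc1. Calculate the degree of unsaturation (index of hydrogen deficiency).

Atom tally by fragment:
  benzene ring core → C:6 H:6
  (− 1 ring H displaced by substituents)
  + Cl → Cl:1
Element totals:
  C: 6
  H: 5
  Cl: 1
Molecular formula: C6H5Cl.
DoU = (2C + 2 + N − H − X) / 2 = (2·6 + 2 + 0 − 5 − 1) / 2 = 4.

4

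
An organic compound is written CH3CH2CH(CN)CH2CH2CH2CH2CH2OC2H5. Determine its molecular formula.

C11H21NO

Atom tally by fragment:
  CH3 → C:1 H:3
  CH2 → C:1 H:2
  CH(CN) → C:2 H:1 N:1
  CH2 → C:1 H:2
  CH2 → C:1 H:2
  CH2 → C:1 H:2
  CH2 → C:1 H:2
  CH2OC2H5 → C:3 H:7 O:1
Element totals:
  C: 11
  H: 21
  N: 1
  O: 1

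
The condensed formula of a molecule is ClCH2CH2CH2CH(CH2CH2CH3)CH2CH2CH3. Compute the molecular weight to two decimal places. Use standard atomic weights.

Atom tally by fragment:
  ClCH2 → C:1 H:2 Cl:1
  CH2 → C:1 H:2
  CH2 → C:1 H:2
  CH(CH2CH2CH3) → C:4 H:8
  CH2 → C:1 H:2
  CH2 → C:1 H:2
  CH3 → C:1 H:3
Element totals:
  C: 10
  H: 21
  Cl: 1
Molecular formula: C10H21Cl.
  M = 10(12.011) + 21(1.008) + 35.45
    = 120.110 + 21.168 + 35.450 = 176.728

176.73 g/mol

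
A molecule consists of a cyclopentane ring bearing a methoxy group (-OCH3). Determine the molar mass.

100.16 g/mol

Atom tally by fragment:
  cyclopentane ring core → C:5 H:10
  (− 1 ring H displaced by substituents)
  + OCH3 → C:1 H:3 O:1
Element totals:
  C: 6
  H: 12
  O: 1
Molecular formula: C6H12O.
  M = 6(12.011) + 12(1.008) + 15.999
    = 72.066 + 12.096 + 15.999 = 100.161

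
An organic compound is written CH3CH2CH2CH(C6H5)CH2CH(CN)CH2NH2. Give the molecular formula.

C14H20N2

Atom tally by fragment:
  CH3 → C:1 H:3
  CH2 → C:1 H:2
  CH2 → C:1 H:2
  CH(C6H5) → C:7 H:6
  CH2 → C:1 H:2
  CH(CN) → C:2 H:1 N:1
  CH2NH2 → C:1 H:4 N:1
Element totals:
  C: 14
  H: 20
  N: 2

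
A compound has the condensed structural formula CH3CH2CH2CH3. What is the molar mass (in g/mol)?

Element totals:
  C: 4
  H: 10
Molecular formula: C4H10.
  M = 4(12.011) + 10(1.008)
    = 48.044 + 10.080 = 58.124

58.12 g/mol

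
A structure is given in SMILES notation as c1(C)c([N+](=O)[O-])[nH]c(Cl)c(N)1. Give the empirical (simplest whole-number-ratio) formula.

Atom tally by fragment:
  pyrrole ring core → C:4 H:5 N:1
  (− 4 ring H displaced by substituents)
  + CH3 → C:1 H:3
  + NO2 → N:1 O:2
  + Cl → Cl:1
  + NH2 → N:1 H:2
Element totals:
  C: 5
  H: 6
  Cl: 1
  N: 3
  O: 2
Molecular formula: C5H6ClN3O2.
gcd of subscripts (5, 1, 6, 3, 2) = 1, so the empirical formula equals the molecular formula.

C5H6ClN3O2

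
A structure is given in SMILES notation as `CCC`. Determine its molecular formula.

C3H8

Atom tally by fragment:
  CH3 → C:1 H:3
  CH2 → C:1 H:2
  CH3 → C:1 H:3
Element totals:
  C: 3
  H: 8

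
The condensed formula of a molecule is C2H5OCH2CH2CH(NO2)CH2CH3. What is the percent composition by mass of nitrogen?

Element totals:
  C: 7
  H: 15
  N: 1
  O: 3
Molecular formula: C7H15NO3.
Molar mass = 161.201 g/mol.
Mass from N: 1 × 14.007 = 14.007 g/mol.
%N = 14.007 / 161.201 × 100 = 8.69%.

8.69%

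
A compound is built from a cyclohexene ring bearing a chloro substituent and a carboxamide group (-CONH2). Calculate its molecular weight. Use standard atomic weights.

Atom tally by fragment:
  cyclohexene ring core → C:6 H:10
  (− 2 ring H displaced by substituents)
  + Cl → Cl:1
  + CONH2 → C:1 H:2 O:1 N:1
Element totals:
  C: 7
  H: 10
  Cl: 1
  N: 1
  O: 1
Molecular formula: C7H10ClNO.
  M = 7(12.011) + 10(1.008) + 35.45 + 14.007 + 15.999
    = 84.077 + 10.080 + 35.450 + 14.007 + 15.999 = 159.613

159.61 g/mol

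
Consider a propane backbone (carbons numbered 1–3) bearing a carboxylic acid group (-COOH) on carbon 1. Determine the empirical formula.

Atom tally by fragment:
  HOOCCH2 → C:2 H:3 O:2
  CH2 → C:1 H:2
  CH3 → C:1 H:3
Element totals:
  C: 4
  H: 8
  O: 2
Molecular formula: C4H8O2.
gcd of subscripts = 2; dividing each by 2:
  C: 4/2 = 2
  H: 8/2 = 4
  O: 2/2 = 1

C2H4O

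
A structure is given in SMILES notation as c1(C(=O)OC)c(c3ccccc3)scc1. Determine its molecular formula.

Atom tally by fragment:
  thiophene ring core → C:4 H:4 S:1
  (− 2 ring H displaced by substituents)
  + COOCH3 → C:2 H:3 O:2
  + C6H5 → C:6 H:5
Element totals:
  C: 12
  H: 10
  O: 2
  S: 1

C12H10O2S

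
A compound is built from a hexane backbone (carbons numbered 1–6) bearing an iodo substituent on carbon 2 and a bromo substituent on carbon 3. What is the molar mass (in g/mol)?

Atom tally by fragment:
  CH3 → C:1 H:3
  CH(I) → C:1 H:1 I:1
  CH(Br) → C:1 H:1 Br:1
  CH2 → C:1 H:2
  CH2 → C:1 H:2
  CH3 → C:1 H:3
Element totals:
  C: 6
  H: 12
  Br: 1
  I: 1
Molecular formula: C6H12BrI.
  M = 6(12.011) + 12(1.008) + 79.904 + 126.904
    = 72.066 + 12.096 + 79.904 + 126.904 = 290.970

290.97 g/mol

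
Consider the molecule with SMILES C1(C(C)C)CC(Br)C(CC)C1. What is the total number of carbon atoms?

10

Atom tally by fragment:
  cyclopentane ring core → C:5 H:10
  (− 3 ring H displaced by substituents)
  + CH(CH3)2 → C:3 H:7
  + Br → Br:1
  + C2H5 → C:2 H:5
Element totals:
  C: 10
  H: 19
  Br: 1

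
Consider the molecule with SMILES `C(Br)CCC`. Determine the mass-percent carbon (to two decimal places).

35.06%

Atom tally by fragment:
  BrCH2 → C:1 H:2 Br:1
  CH2 → C:1 H:2
  CH2 → C:1 H:2
  CH3 → C:1 H:3
Element totals:
  C: 4
  H: 9
  Br: 1
Molecular formula: C4H9Br.
Molar mass = 137.020 g/mol.
Mass from C: 4 × 12.011 = 48.044 g/mol.
%C = 48.044 / 137.020 × 100 = 35.06%.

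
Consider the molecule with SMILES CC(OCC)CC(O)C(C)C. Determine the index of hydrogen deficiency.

Atom tally by fragment:
  CH3 → C:1 H:3
  CH(OC2H5) → C:3 H:6 O:1
  CH2 → C:1 H:2
  CH(OH) → C:1 H:2 O:1
  CH(CH3) → C:2 H:4
  CH3 → C:1 H:3
Element totals:
  C: 9
  H: 20
  O: 2
Molecular formula: C9H20O2.
DoU = (2C + 2 + N − H − X) / 2 = (2·9 + 2 + 0 − 20 − 0) / 2 = 0.

0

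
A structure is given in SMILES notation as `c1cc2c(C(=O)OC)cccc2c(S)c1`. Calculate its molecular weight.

Atom tally by fragment:
  naphthalene ring system core → C:10 H:8
  (− 2 ring H displaced by substituents)
  + COOCH3 → C:2 H:3 O:2
  + SH → S:1 H:1
Element totals:
  C: 12
  H: 10
  O: 2
  S: 1
Molecular formula: C12H10O2S.
  M = 12(12.011) + 10(1.008) + 2(15.999) + 32.06
    = 144.132 + 10.080 + 31.998 + 32.060 = 218.270

218.27 g/mol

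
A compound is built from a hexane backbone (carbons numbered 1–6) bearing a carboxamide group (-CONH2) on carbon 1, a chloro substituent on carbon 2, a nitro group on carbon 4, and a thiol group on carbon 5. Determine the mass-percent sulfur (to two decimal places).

13.32%

Atom tally by fragment:
  H2NOCCH2 → C:2 H:4 O:1 N:1
  CH(Cl) → C:1 H:1 Cl:1
  CH2 → C:1 H:2
  CH(NO2) → C:1 H:1 N:1 O:2
  CH(SH) → C:1 H:2 S:1
  CH3 → C:1 H:3
Element totals:
  C: 7
  H: 13
  Cl: 1
  N: 2
  O: 3
  S: 1
Molecular formula: C7H13ClN2O3S.
Molar mass = 240.702 g/mol.
Mass from S: 1 × 32.06 = 32.060 g/mol.
%S = 32.060 / 240.702 × 100 = 13.32%.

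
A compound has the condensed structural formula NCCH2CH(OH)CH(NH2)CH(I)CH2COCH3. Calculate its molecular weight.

Atom tally by fragment:
  NCCH2 → C:2 H:2 N:1
  CH(OH) → C:1 H:2 O:1
  CH(NH2) → C:1 H:3 N:1
  CH(I) → C:1 H:1 I:1
  CH2COCH3 → C:3 H:5 O:1
Element totals:
  C: 8
  H: 13
  I: 1
  N: 2
  O: 2
Molecular formula: C8H13IN2O2.
  M = 8(12.011) + 13(1.008) + 126.904 + 2(14.007) + 2(15.999)
    = 96.088 + 13.104 + 126.904 + 28.014 + 31.998 = 296.108

296.11 g/mol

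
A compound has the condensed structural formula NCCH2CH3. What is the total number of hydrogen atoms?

5

Atom tally by fragment:
  NCCH2 → C:2 H:2 N:1
  CH3 → C:1 H:3
Element totals:
  C: 3
  H: 5
  N: 1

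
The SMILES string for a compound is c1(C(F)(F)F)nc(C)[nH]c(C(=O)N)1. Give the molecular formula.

C6H6F3N3O

Atom tally by fragment:
  imidazole ring core → C:3 H:4 N:2
  (− 3 ring H displaced by substituents)
  + CF3 → C:1 F:3
  + CH3 → C:1 H:3
  + CONH2 → C:1 H:2 O:1 N:1
Element totals:
  C: 6
  H: 6
  F: 3
  N: 3
  O: 1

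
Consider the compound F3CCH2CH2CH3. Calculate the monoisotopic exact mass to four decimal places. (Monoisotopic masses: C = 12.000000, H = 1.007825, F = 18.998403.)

Element totals:
  C: 4
  H: 7
  F: 3
Molecular formula: C4H7F3.
  M = 4(12.0) + 7(1.007825) + 3(18.998403)
    = 48.000000 + 7.054775 + 56.995209 = 112.049984

112.0500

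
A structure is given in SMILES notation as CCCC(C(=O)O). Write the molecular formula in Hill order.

Atom tally by fragment:
  CH3 → C:1 H:3
  CH2 → C:1 H:2
  CH2 → C:1 H:2
  CH2COOH → C:2 H:3 O:2
Element totals:
  C: 5
  H: 10
  O: 2

C5H10O2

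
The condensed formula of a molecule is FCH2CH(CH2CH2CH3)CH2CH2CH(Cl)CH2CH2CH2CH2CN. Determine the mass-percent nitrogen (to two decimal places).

Element totals:
  C: 13
  H: 23
  Cl: 1
  F: 1
  N: 1
Molecular formula: C13H23ClFN.
Molar mass = 247.782 g/mol.
Mass from N: 1 × 14.007 = 14.007 g/mol.
%N = 14.007 / 247.782 × 100 = 5.65%.

5.65%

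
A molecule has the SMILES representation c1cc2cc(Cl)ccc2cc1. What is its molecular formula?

C10H7Cl

Atom tally by fragment:
  naphthalene ring system core → C:10 H:8
  (− 1 ring H displaced by substituents)
  + Cl → Cl:1
Element totals:
  C: 10
  H: 7
  Cl: 1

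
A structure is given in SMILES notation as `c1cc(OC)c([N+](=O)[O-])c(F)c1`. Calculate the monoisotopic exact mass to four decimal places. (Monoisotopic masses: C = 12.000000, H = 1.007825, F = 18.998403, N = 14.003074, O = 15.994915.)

Atom tally by fragment:
  benzene ring core → C:6 H:6
  (− 3 ring H displaced by substituents)
  + OCH3 → C:1 H:3 O:1
  + NO2 → N:1 O:2
  + F → F:1
Element totals:
  C: 7
  H: 6
  F: 1
  N: 1
  O: 3
Molecular formula: C7H6FNO3.
  M = 7(12.0) + 6(1.007825) + 18.998403 + 14.003074 + 3(15.994915)
    = 84.000000 + 6.046950 + 18.998403 + 14.003074 + 47.984745 = 171.033172

171.0332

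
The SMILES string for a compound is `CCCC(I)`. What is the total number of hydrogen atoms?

Atom tally by fragment:
  CH3 → C:1 H:3
  CH2 → C:1 H:2
  CH2 → C:1 H:2
  CH2I → C:1 H:2 I:1
Element totals:
  C: 4
  H: 9
  I: 1

9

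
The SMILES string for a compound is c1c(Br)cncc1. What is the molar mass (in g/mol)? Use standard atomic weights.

Atom tally by fragment:
  pyridine ring core → C:5 H:5 N:1
  (− 1 ring H displaced by substituents)
  + Br → Br:1
Element totals:
  C: 5
  H: 4
  Br: 1
  N: 1
Molecular formula: C5H4BrN.
  M = 5(12.011) + 4(1.008) + 79.904 + 14.007
    = 60.055 + 4.032 + 79.904 + 14.007 = 157.998

158.00 g/mol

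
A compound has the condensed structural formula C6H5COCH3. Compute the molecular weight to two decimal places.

Element totals:
  C: 8
  H: 8
  O: 1
Molecular formula: C8H8O.
  M = 8(12.011) + 8(1.008) + 15.999
    = 96.088 + 8.064 + 15.999 = 120.151

120.15 g/mol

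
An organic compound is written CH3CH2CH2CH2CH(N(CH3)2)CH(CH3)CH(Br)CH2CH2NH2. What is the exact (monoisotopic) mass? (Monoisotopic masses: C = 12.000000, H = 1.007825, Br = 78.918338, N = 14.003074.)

278.1358

Element totals:
  C: 12
  H: 27
  Br: 1
  N: 2
Molecular formula: C12H27BrN2.
  M = 12(12.0) + 27(1.007825) + 78.918338 + 2(14.003074)
    = 144.000000 + 27.211275 + 78.918338 + 28.006148 = 278.135761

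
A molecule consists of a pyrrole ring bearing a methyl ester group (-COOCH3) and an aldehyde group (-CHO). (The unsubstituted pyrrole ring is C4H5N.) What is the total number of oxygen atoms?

Atom tally by fragment:
  pyrrole ring core → C:4 H:5 N:1
  (− 2 ring H displaced by substituents)
  + COOCH3 → C:2 H:3 O:2
  + CHO → C:1 H:1 O:1
Element totals:
  C: 7
  H: 7
  N: 1
  O: 3

3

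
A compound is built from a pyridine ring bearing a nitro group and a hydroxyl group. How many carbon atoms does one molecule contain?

Atom tally by fragment:
  pyridine ring core → C:5 H:5 N:1
  (− 2 ring H displaced by substituents)
  + NO2 → N:1 O:2
  + OH → O:1 H:1
Element totals:
  C: 5
  H: 4
  N: 2
  O: 3

5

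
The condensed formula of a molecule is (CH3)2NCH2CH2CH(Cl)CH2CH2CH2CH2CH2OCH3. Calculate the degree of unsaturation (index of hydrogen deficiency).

0

Element totals:
  C: 11
  H: 24
  Cl: 1
  N: 1
  O: 1
Molecular formula: C11H24ClNO.
DoU = (2C + 2 + N − H − X) / 2 = (2·11 + 2 + 1 − 24 − 1) / 2 = 0.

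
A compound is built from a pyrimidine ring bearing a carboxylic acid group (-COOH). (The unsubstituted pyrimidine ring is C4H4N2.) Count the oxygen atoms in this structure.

2

Atom tally by fragment:
  pyrimidine ring core → C:4 H:4 N:2
  (− 1 ring H displaced by substituents)
  + COOH → C:1 H:1 O:2
Element totals:
  C: 5
  H: 4
  N: 2
  O: 2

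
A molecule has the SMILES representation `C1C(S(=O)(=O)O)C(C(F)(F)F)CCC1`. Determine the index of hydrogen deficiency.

1

Atom tally by fragment:
  cyclohexane ring core → C:6 H:12
  (− 2 ring H displaced by substituents)
  + SO3H → S:1 O:3 H:1
  + CF3 → C:1 F:3
Element totals:
  C: 7
  H: 11
  F: 3
  O: 3
  S: 1
Molecular formula: C7H11F3O3S.
DoU = (2C + 2 + N − H − X) / 2 = (2·7 + 2 + 0 − 11 − 3) / 2 = 1.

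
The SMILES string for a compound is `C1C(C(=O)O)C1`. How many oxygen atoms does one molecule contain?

Atom tally by fragment:
  cyclopropane ring core → C:3 H:6
  (− 1 ring H displaced by substituents)
  + COOH → C:1 H:1 O:2
Element totals:
  C: 4
  H: 6
  O: 2

2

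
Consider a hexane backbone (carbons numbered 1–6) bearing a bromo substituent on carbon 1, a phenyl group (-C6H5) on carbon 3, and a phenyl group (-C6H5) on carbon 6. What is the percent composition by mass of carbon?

68.14%

Atom tally by fragment:
  BrCH2 → C:1 H:2 Br:1
  CH2 → C:1 H:2
  CH(C6H5) → C:7 H:6
  CH2 → C:1 H:2
  CH2 → C:1 H:2
  CH2C6H5 → C:7 H:7
Element totals:
  C: 18
  H: 21
  Br: 1
Molecular formula: C18H21Br.
Molar mass = 317.270 g/mol.
Mass from C: 18 × 12.011 = 216.198 g/mol.
%C = 216.198 / 317.270 × 100 = 68.14%.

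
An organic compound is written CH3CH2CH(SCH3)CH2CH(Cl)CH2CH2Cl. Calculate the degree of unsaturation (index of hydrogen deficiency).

0

Atom tally by fragment:
  CH3 → C:1 H:3
  CH2 → C:1 H:2
  CH(SCH3) → C:2 H:4 S:1
  CH2 → C:1 H:2
  CH(Cl) → C:1 H:1 Cl:1
  CH2 → C:1 H:2
  CH2Cl → C:1 H:2 Cl:1
Element totals:
  C: 8
  H: 16
  Cl: 2
  S: 1
Molecular formula: C8H16Cl2S.
DoU = (2C + 2 + N − H − X) / 2 = (2·8 + 2 + 0 − 16 − 2) / 2 = 0.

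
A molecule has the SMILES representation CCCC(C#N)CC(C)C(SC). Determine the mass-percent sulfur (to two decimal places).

17.30%

Atom tally by fragment:
  CH3 → C:1 H:3
  CH2 → C:1 H:2
  CH2 → C:1 H:2
  CH(CN) → C:2 H:1 N:1
  CH2 → C:1 H:2
  CH(CH3) → C:2 H:4
  CH2SCH3 → C:2 H:5 S:1
Element totals:
  C: 10
  H: 19
  N: 1
  S: 1
Molecular formula: C10H19NS.
Molar mass = 185.329 g/mol.
Mass from S: 1 × 32.06 = 32.060 g/mol.
%S = 32.060 / 185.329 × 100 = 17.30%.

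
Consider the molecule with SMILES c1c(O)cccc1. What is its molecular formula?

Atom tally by fragment:
  benzene ring core → C:6 H:6
  (− 1 ring H displaced by substituents)
  + OH → O:1 H:1
Element totals:
  C: 6
  H: 6
  O: 1

C6H6O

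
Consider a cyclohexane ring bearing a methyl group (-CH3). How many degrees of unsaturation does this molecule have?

1

Atom tally by fragment:
  cyclohexane ring core → C:6 H:12
  (− 1 ring H displaced by substituents)
  + CH3 → C:1 H:3
Element totals:
  C: 7
  H: 14
Molecular formula: C7H14.
DoU = (2C + 2 + N − H − X) / 2 = (2·7 + 2 + 0 − 14 − 0) / 2 = 1.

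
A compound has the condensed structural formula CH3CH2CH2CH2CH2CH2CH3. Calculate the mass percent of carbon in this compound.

83.90%

Element totals:
  C: 7
  H: 16
Molecular formula: C7H16.
Molar mass = 100.205 g/mol.
Mass from C: 7 × 12.011 = 84.077 g/mol.
%C = 84.077 / 100.205 × 100 = 83.90%.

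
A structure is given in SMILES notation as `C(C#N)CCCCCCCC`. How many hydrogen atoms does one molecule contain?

19

Atom tally by fragment:
  NCCH2 → C:2 H:2 N:1
  CH2 → C:1 H:2
  CH2 → C:1 H:2
  CH2 → C:1 H:2
  CH2 → C:1 H:2
  CH2 → C:1 H:2
  CH2 → C:1 H:2
  CH2 → C:1 H:2
  CH3 → C:1 H:3
Element totals:
  C: 10
  H: 19
  N: 1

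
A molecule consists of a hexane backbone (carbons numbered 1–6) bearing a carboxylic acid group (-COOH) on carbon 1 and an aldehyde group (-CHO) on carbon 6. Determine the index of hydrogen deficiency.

2

Atom tally by fragment:
  HOOCCH2 → C:2 H:3 O:2
  CH2 → C:1 H:2
  CH2 → C:1 H:2
  CH2 → C:1 H:2
  CH2 → C:1 H:2
  CH2CHO → C:2 H:3 O:1
Element totals:
  C: 8
  H: 14
  O: 3
Molecular formula: C8H14O3.
DoU = (2C + 2 + N − H − X) / 2 = (2·8 + 2 + 0 − 14 − 0) / 2 = 2.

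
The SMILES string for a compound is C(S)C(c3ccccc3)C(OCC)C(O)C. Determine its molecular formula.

C13H20O2S

Atom tally by fragment:
  HSCH2 → C:1 H:3 S:1
  CH(C6H5) → C:7 H:6
  CH(OC2H5) → C:3 H:6 O:1
  CH(OH) → C:1 H:2 O:1
  CH3 → C:1 H:3
Element totals:
  C: 13
  H: 20
  O: 2
  S: 1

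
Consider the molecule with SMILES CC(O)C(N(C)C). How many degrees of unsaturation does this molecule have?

0

Atom tally by fragment:
  CH3 → C:1 H:3
  CH(OH) → C:1 H:2 O:1
  CH2N(CH3)2 → C:3 H:8 N:1
Element totals:
  C: 5
  H: 13
  N: 1
  O: 1
Molecular formula: C5H13NO.
DoU = (2C + 2 + N − H − X) / 2 = (2·5 + 2 + 1 − 13 − 0) / 2 = 0.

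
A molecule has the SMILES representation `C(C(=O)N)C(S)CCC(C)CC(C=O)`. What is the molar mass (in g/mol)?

Atom tally by fragment:
  H2NOCCH2 → C:2 H:4 O:1 N:1
  CH(SH) → C:1 H:2 S:1
  CH2 → C:1 H:2
  CH2 → C:1 H:2
  CH(CH3) → C:2 H:4
  CH2 → C:1 H:2
  CH2CHO → C:2 H:3 O:1
Element totals:
  C: 10
  H: 19
  N: 1
  O: 2
  S: 1
Molecular formula: C10H19NO2S.
  M = 10(12.011) + 19(1.008) + 14.007 + 2(15.999) + 32.06
    = 120.110 + 19.152 + 14.007 + 31.998 + 32.060 = 217.327

217.33 g/mol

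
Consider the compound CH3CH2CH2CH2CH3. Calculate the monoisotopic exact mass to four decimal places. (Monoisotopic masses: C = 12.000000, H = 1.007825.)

72.0939

Atom tally by fragment:
  CH3 → C:1 H:3
  CH2 → C:1 H:2
  CH2 → C:1 H:2
  CH2 → C:1 H:2
  CH3 → C:1 H:3
Element totals:
  C: 5
  H: 12
Molecular formula: C5H12.
  M = 5(12.0) + 12(1.007825)
    = 60.000000 + 12.093900 = 72.093900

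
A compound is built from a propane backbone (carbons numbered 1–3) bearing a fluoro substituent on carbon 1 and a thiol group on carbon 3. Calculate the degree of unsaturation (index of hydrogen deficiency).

Atom tally by fragment:
  FCH2 → C:1 H:2 F:1
  CH2 → C:1 H:2
  CH2SH → C:1 H:3 S:1
Element totals:
  C: 3
  H: 7
  F: 1
  S: 1
Molecular formula: C3H7FS.
DoU = (2C + 2 + N − H − X) / 2 = (2·3 + 2 + 0 − 7 − 1) / 2 = 0.

0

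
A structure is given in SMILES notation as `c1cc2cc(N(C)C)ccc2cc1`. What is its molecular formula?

C12H13N

Atom tally by fragment:
  naphthalene ring system core → C:10 H:8
  (− 1 ring H displaced by substituents)
  + N(CH3)2 → N:1 C:2 H:6
Element totals:
  C: 12
  H: 13
  N: 1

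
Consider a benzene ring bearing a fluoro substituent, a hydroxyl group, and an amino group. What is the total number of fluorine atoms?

Atom tally by fragment:
  benzene ring core → C:6 H:6
  (− 3 ring H displaced by substituents)
  + F → F:1
  + OH → O:1 H:1
  + NH2 → N:1 H:2
Element totals:
  C: 6
  H: 6
  F: 1
  N: 1
  O: 1

1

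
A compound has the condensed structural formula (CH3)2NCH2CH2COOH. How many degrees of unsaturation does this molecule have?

1

Element totals:
  C: 5
  H: 11
  N: 1
  O: 2
Molecular formula: C5H11NO2.
DoU = (2C + 2 + N − H − X) / 2 = (2·5 + 2 + 1 − 11 − 0) / 2 = 1.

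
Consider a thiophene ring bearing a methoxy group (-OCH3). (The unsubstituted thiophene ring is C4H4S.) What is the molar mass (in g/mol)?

114.16 g/mol

Atom tally by fragment:
  thiophene ring core → C:4 H:4 S:1
  (− 1 ring H displaced by substituents)
  + OCH3 → C:1 H:3 O:1
Element totals:
  C: 5
  H: 6
  O: 1
  S: 1
Molecular formula: C5H6OS.
  M = 5(12.011) + 6(1.008) + 15.999 + 32.06
    = 60.055 + 6.048 + 15.999 + 32.060 = 114.162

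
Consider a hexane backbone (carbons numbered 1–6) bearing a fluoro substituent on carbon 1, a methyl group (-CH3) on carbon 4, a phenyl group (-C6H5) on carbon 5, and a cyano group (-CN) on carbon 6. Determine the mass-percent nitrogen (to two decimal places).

Atom tally by fragment:
  FCH2 → C:1 H:2 F:1
  CH2 → C:1 H:2
  CH2 → C:1 H:2
  CH(CH3) → C:2 H:4
  CH(C6H5) → C:7 H:6
  CH2CN → C:2 H:2 N:1
Element totals:
  C: 14
  H: 18
  F: 1
  N: 1
Molecular formula: C14H18FN.
Molar mass = 219.303 g/mol.
Mass from N: 1 × 14.007 = 14.007 g/mol.
%N = 14.007 / 219.303 × 100 = 6.39%.

6.39%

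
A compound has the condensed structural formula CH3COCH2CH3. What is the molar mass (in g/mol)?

72.11 g/mol

Atom tally by fragment:
  CH3COCH2 → C:3 H:5 O:1
  CH3 → C:1 H:3
Element totals:
  C: 4
  H: 8
  O: 1
Molecular formula: C4H8O.
  M = 4(12.011) + 8(1.008) + 15.999
    = 48.044 + 8.064 + 15.999 = 72.107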